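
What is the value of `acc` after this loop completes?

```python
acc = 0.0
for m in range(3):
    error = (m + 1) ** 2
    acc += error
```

Sum of squared losses 1² + 2² + ... + 3²
`acc` takes the values: 0.0 → 1.0 → 5.0 → 14.0

Answer: 14.0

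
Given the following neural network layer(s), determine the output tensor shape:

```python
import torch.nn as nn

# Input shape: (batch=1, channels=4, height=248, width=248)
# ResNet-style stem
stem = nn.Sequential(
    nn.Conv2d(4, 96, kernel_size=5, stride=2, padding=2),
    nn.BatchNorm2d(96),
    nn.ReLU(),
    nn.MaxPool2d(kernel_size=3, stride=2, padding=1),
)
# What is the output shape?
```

Input: (1, 4, 248, 248) -> after Conv2d 5x5 stride=2: (1, 96, 124, 124) -> Output: (1, 96, 62, 62)

Answer: (1, 96, 62, 62)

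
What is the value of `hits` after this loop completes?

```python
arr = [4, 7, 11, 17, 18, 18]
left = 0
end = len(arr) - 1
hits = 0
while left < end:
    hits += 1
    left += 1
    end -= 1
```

Iterations until pointers meet (list length 6)
`hits` takes the values: 0 → 1 → 2 → 3

Answer: 3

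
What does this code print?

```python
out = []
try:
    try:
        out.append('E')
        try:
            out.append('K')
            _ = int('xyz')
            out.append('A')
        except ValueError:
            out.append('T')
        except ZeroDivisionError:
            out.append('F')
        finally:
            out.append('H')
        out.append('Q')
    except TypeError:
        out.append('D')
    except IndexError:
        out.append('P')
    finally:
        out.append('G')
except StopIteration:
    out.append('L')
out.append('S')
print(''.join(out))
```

Execution trace: 'E' (try body) → 'K' (inner try body) → 'T' (inner except ValueError) → 'H' (inner finally) → 'Q' (try body, no exception) → 'G' (finally) → 'S' (after the try/except). Output: EKTHQGS

Answer: EKTHQGS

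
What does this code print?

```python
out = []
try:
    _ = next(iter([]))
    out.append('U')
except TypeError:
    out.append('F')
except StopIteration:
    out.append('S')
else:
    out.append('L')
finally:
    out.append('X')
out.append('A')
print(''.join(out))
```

Execution trace: 'S' (except StopIteration) → 'X' (finally) → 'A' (after the try/except). Output: SXA

Answer: SXA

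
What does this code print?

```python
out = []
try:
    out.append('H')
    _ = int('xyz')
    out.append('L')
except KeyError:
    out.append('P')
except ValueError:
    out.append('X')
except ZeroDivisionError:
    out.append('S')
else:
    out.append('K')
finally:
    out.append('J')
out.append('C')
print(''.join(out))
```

Execution trace: 'H' (try body) → 'X' (except ValueError) → 'J' (finally) → 'C' (after the try/except). Output: HXJC

Answer: HXJC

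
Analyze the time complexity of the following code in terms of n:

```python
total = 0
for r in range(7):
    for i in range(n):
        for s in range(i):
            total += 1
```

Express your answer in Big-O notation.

Each loop level contributes: 1 × n × n. Multiplying the contributions gives O(n^2).

Answer: O(n^2)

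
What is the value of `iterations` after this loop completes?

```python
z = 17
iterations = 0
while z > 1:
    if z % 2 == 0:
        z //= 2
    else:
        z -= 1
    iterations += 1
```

Steps to reduce 17 to 1
`iterations` takes the values: 0 → 1 → 2 → 3 → 4 → 5

Answer: 5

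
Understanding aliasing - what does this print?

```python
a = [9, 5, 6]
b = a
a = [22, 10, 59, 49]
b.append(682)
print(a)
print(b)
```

Key concept: rebinding vs mutation: a is rebound to a new list, b still points at the original.
Step by step:
`a = [9, 5, 6]` → a = [9, 5, 6]
`b = a` → b = [9, 5, 6] (same object as a)
`a = [22, 10, 59, 49]` → a = [22, 10, 59, 49]
`b.append(682)` → b = [9, 5, 6, 682]
`print(a)` → prints [22, 10, 59, 49]
`print(b)` → prints [9, 5, 6, 682]

Answer:
[22, 10, 59, 49]
[9, 5, 6, 682]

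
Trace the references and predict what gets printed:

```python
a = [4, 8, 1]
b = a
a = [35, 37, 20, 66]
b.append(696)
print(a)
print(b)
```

Key concept: rebinding vs mutation: a is rebound to a new list, b still points at the original.
Step by step:
`a = [4, 8, 1]` → a = [4, 8, 1]
`b = a` → b = [4, 8, 1] (same object as a)
`a = [35, 37, 20, 66]` → a = [35, 37, 20, 66]
`b.append(696)` → b = [4, 8, 1, 696]
`print(a)` → prints [35, 37, 20, 66]
`print(b)` → prints [4, 8, 1, 696]

Answer:
[35, 37, 20, 66]
[4, 8, 1, 696]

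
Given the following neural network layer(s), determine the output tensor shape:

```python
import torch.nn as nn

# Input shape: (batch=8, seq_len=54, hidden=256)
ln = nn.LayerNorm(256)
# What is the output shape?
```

Input: (8, 54, 256) -> Output: (8, 54, 256)

Answer: (8, 54, 256)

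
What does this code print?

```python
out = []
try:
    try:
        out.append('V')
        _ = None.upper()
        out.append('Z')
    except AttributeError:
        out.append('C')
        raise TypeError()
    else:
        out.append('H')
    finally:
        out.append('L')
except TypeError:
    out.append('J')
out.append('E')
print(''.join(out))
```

Execution trace: 'V' (inner try body) → 'C' (inner except AttributeError) → 'L' (inner finally) → 'J' (outer except TypeError) → 'E' (after the try/except). Output: VCLJE

Answer: VCLJE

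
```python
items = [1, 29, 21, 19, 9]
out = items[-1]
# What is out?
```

Trace:
`items = [1, 29, 21, 19, 9]` → items = [1, 29, 21, 19, 9]
`out = items[-1]` → out = 9
So out = 9

Answer: 9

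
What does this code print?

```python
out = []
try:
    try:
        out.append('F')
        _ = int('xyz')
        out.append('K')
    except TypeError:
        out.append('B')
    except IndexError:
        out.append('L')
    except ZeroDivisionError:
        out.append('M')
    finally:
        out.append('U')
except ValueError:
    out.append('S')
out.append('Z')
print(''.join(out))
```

Execution trace: 'F' (try body) → 'U' (finally) → 'S' (outer except ValueError) → 'Z' (after the try/except). Output: FUSZ

Answer: FUSZ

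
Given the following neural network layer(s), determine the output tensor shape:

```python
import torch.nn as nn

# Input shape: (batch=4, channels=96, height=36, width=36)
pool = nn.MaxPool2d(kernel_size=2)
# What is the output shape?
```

Input: (4, 96, 36, 36) -> Output: (4, 96, 18, 18)

Answer: (4, 96, 18, 18)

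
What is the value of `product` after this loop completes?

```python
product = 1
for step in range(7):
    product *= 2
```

2^7 = 128
`product` takes the values: 1 → 2 → 4 → 8 → 16 → 32 → 64 → 128

Answer: 128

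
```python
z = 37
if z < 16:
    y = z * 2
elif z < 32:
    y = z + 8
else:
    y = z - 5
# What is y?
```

Trace:
`z = 37` → z = 37
`if z < 16: ...` → z < 16 is False, z < 32 is False, take else branch → y = 32
So y = 32

Answer: 32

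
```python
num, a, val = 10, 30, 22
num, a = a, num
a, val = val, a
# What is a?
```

Trace:
`num, a, val = 10, 30, 22` → num = 10; a = 30; val = 22
`num, a = a, num` → num = 30; a = 10
`a, val = val, a` → a = 22; val = 10
So a = 22

Answer: 22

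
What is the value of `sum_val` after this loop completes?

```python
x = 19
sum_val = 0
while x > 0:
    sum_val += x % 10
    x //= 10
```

Sum digits of 19
`sum_val` takes the values: 0 → 9 → 10

Answer: 10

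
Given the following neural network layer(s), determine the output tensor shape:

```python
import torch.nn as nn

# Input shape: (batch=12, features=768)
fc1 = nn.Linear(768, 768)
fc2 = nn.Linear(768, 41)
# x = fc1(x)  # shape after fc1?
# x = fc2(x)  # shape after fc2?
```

Input: (12, 768) -> after fc1: (12, 768) -> Output: (12, 41)

Answer: (12, 41)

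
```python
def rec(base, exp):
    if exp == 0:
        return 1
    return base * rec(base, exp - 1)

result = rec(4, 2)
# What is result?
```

rec(4, 2) = 4 * 4 = 16

Answer: 16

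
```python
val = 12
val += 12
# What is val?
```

Trace:
`val = 12` → val = 12
`val += 12` → val = 24
So val = 24

Answer: 24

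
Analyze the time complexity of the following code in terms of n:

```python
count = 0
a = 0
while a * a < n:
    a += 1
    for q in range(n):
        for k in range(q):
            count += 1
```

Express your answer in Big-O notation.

Each loop level contributes: √n × n × n. Multiplying the contributions gives O(n^2√n).

Answer: O(n^2√n)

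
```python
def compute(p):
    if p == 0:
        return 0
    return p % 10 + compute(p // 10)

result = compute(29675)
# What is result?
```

Sum of digits of 29675: 5 + 7 + 6 + 9 + 2 = 29

Answer: 29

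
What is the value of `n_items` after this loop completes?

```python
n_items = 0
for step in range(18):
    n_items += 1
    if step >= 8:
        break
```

Loop breaks when step reaches 8, n_items is 9
`n_items` takes the values: 0 → 1 → 2 → 3 → 4 → 5 → 6 → 7 → 8 → 9

Answer: 9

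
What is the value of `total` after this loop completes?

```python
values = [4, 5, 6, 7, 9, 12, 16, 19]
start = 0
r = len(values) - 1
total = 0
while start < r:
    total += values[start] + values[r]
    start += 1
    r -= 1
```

Sum of pairs from ends
`total` takes the values: 0 → 23 → 44 → 62 → 78

Answer: 78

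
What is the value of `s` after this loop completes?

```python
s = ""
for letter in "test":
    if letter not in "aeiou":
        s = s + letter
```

Remove vowels from 'test'
`s` takes the values: "" → "t" → "ts" → "tst"

Answer: "tst"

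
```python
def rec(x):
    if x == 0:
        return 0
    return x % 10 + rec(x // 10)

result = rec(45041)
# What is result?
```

Sum of digits of 45041: 1 + 4 + 0 + 5 + 4 = 14

Answer: 14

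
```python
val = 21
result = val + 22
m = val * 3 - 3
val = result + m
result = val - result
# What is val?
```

Trace:
`val = 21` → val = 21
`result = val + 22` → result = 43
`m = val * 3 - 3` → m = 60
`val = result + m` → val = 103
`result = val - result` → result = 60
So val = 103

Answer: 103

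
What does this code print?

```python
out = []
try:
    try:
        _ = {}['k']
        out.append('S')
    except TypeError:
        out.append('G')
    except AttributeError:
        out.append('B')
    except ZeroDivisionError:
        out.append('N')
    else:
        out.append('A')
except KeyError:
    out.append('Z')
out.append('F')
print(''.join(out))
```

Execution trace: 'Z' (outer except KeyError) → 'F' (after the try/except). Output: ZF

Answer: ZF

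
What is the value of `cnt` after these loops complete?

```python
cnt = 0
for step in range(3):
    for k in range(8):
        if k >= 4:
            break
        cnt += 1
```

Inner breaks at 4, outer runs 3 times
`cnt` takes the values: 0 → 1 → 2 → 3 → 4 → 5 → 6 → 7 → 8 → 9 → 10 → 11 → 12

Answer: 12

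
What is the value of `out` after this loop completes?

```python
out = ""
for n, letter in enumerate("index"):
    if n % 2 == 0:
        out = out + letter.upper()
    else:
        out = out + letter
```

Uppercase even positions in 'index'
`out` takes the values: "" → "I" → "In" → "InD" → "InDe" → "InDeX"

Answer: "InDeX"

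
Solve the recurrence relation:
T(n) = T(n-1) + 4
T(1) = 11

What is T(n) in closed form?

Unrolling: T(n) = T(1) + 4·(n-1) = 11 + 4(n-1) = 4n + 7.

Answer: T(n) = 4n + 7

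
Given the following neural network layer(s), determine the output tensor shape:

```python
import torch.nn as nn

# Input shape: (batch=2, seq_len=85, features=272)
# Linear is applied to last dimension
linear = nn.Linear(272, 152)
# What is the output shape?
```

Input: (2, 85, 272) -> Output: (2, 85, 152)

Answer: (2, 85, 152)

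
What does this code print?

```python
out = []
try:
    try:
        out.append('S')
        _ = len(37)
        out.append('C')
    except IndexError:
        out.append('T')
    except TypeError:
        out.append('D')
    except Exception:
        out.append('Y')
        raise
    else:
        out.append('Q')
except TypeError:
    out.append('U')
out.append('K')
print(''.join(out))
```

Execution trace: 'S' (inner try body) → 'D' (inner except TypeError) → 'K' (after the try/except). Output: SDK

Answer: SDK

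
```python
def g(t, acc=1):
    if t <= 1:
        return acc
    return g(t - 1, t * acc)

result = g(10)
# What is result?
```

Accumulator trace (n, acc): (10, 1) -> (9, 10) -> (8, 90) -> (7, 720) -> (6, 5040) -> (5, 30240) -> (4, 151200) -> (3, 604800) -> (2, 1814400) -> (1, 3628800) -> return 3628800

Answer: 3628800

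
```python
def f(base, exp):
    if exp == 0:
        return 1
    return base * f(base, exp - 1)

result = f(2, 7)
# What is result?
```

f(2, 7) = 2 * 2 * 2 * 2 * 2 * 2 * 2 = 128

Answer: 128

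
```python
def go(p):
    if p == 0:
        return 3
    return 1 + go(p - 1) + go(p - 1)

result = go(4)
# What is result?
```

go(p) = 1 + 2·go(p-1), go(0)=3. Closed form: (3+1)·2^4 - 1 = 63.

Answer: 63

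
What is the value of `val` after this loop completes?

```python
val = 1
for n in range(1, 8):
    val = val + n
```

Start at 1, add 1 through 7
`val` takes the values: 1 → 2 → 4 → 7 → 11 → 16 → 22 → 29

Answer: 29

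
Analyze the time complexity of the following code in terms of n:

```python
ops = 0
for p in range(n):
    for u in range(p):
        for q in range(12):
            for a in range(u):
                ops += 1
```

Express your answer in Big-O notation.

Each loop level contributes: n × n × 1 × n. Multiplying the contributions gives O(n^3).

Answer: O(n^3)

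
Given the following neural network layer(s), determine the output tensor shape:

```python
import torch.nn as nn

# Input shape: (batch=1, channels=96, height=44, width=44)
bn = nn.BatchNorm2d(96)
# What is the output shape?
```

Input: (1, 96, 44, 44) -> Output: (1, 96, 44, 44)

Answer: (1, 96, 44, 44)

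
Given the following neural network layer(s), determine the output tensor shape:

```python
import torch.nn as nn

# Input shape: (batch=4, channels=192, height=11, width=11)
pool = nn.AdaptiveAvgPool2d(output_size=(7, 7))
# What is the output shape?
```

Input: (4, 192, 11, 11) -> Output: (4, 192, 7, 7)

Answer: (4, 192, 7, 7)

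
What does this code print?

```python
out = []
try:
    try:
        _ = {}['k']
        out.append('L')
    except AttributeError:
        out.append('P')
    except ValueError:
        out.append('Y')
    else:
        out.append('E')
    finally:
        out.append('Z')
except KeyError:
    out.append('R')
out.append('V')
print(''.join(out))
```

Execution trace: 'Z' (finally) → 'R' (outer except KeyError) → 'V' (after the try/except). Output: ZRV

Answer: ZRV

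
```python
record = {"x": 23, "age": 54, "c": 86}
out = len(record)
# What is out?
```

Trace:
`record = {"x": 23, "age": 54, "c": 86}` → record = {'x': 23, 'age': 54, 'c': 86}
`out = len(record)` → out = 3
So out = 3

Answer: 3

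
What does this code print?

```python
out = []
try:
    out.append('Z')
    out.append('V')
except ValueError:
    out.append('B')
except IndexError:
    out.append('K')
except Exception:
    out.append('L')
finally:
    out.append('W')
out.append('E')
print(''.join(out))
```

Execution trace: 'Z' (try body) → 'V' (try body, no exception) → 'W' (finally) → 'E' (after the try/except). Output: ZVWE

Answer: ZVWE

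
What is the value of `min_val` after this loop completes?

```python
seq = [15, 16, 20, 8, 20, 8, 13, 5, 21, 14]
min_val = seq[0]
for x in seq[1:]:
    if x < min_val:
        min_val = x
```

Minimum of [15, 16, 20, 8, 20, 8, 13, 5, 21, 14]
`min_val` takes the values: 15 → 8 → 5

Answer: 5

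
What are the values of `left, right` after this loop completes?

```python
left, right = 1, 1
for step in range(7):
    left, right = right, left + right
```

Fibonacci: after 7 iterations
`left, right` takes the values: (1, 1) → (1, 2) → (2, 3) → (3, 5) → (5, 8) → (8, 13) → (13, 21) → (21, 34)

Answer: 21, 34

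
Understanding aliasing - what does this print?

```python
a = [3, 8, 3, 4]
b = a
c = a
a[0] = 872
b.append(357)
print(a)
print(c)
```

Key concept: multiple aliases.
Step by step:
`a = [3, 8, 3, 4]` → a = [3, 8, 3, 4]
`b = a` → b = [3, 8, 3, 4] (same object as a)
`c = a` → c = [3, 8, 3, 4] (same object as a, b)
`a[0] = 872` → a = [872, 8, 3, 4] (same object as b, c); b = [872, 8, 3, 4] (same object as a, c); c = [872, 8, 3, 4] (same object as a, b)
`b.append(357)` → a = [872, 8, 3, 4, 357] (same object as b, c); b = [872, 8, 3, 4, 357] (same object as a, c); c = [872, 8, 3, 4, 357] (same object as a, b)
`print(a)` → prints [872, 8, 3, 4, 357]
`print(c)` → prints [872, 8, 3, 4, 357]

Answer:
[872, 8, 3, 4, 357]
[872, 8, 3, 4, 357]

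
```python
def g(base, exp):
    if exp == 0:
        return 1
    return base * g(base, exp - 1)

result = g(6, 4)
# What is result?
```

g(6, 4) = 6 * 6 * 6 * 6 = 1296

Answer: 1296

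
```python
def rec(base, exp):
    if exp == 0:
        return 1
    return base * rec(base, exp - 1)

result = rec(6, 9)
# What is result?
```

rec(6, 9) = 6 * 6 * 6 * 6 * 6 * 6 * 6 * 6 * 6 = 10077696

Answer: 10077696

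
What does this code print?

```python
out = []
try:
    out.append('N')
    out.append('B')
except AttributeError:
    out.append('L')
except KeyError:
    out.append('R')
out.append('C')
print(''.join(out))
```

Execution trace: 'N' (try body) → 'B' (try body, no exception) → 'C' (after the try/except). Output: NBC

Answer: NBC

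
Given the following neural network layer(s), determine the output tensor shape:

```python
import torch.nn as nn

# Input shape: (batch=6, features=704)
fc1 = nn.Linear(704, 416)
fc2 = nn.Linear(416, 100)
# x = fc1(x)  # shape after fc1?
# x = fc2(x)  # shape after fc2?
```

Input: (6, 704) -> after fc1: (6, 416) -> Output: (6, 100)

Answer: (6, 100)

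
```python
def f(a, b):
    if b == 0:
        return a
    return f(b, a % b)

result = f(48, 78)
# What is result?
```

f(48, 78) -> f(78, 48) -> f(48, 30) -> f(30, 18) -> f(18, 12) -> f(12, 6) -> f(6, 0) -> 6

Answer: 6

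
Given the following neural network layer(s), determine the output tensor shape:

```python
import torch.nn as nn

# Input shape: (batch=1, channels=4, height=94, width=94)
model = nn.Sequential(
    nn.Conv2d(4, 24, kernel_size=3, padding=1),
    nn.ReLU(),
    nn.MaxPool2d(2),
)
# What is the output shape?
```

Input: (1, 4, 94, 94) -> after Conv2d: (1, 24, 94, 94) -> after ReLU: (1, 24, 94, 94) -> Output: (1, 24, 47, 47)

Answer: (1, 24, 47, 47)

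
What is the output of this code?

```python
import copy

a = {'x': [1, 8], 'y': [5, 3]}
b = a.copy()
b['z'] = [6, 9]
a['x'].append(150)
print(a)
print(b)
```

Key concept: shallow copy of dict with mutable values.
Step by step:
`a = {'x': [1, 8], 'y': [5, 3]}` → a = {'x': [1, 8], 'y': [5, 3]}
`b = a.copy()` → b = {'x': [1, 8], 'y': [5, 3]}
`b['z'] = [6, 9]` → b = {'x': [1, 8], 'y': [5, 3], 'z': [6, 9]}
`a['x'].append(150)` → a = {'x': [1, 8, 150], 'y': [5, 3]}; b = {'x': [1, 8, 150], 'y': [5, 3], 'z': [6, 9]}
`print(a)` → prints {'x': [1, 8, 150], 'y': [5, 3]}
`print(b)` → prints {'x': [1, 8, 150], 'y': [5, 3], 'z': [6, 9]}

Answer:
{'x': [1, 8, 150], 'y': [5, 3]}
{'x': [1, 8, 150], 'y': [5, 3], 'z': [6, 9]}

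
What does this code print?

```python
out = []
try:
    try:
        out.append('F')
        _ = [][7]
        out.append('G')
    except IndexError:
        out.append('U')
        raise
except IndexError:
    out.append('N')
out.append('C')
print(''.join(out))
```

Execution trace: 'F' (try body) → 'U' (except IndexError) → 'N' (outer except IndexError) → 'C' (after the try/except). Output: FUNC

Answer: FUNC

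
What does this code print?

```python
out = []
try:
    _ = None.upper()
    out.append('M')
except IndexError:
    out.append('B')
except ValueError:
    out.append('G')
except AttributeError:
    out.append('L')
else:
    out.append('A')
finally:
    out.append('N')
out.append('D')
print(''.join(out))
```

Execution trace: 'L' (except AttributeError) → 'N' (finally) → 'D' (after the try/except). Output: LND

Answer: LND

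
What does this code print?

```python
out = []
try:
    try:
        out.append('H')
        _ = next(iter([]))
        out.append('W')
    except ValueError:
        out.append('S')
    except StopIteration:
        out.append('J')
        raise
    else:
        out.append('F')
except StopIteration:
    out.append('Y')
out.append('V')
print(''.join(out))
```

Execution trace: 'H' (inner try body) → 'J' (inner except StopIteration) → 'Y' (outer except StopIteration) → 'V' (after the try/except). Output: HJYV

Answer: HJYV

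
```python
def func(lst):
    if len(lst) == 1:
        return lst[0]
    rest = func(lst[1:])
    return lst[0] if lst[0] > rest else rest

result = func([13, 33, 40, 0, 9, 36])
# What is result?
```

Recursive max over [13, 33, 40, 0, 9, 36] = 40

Answer: 40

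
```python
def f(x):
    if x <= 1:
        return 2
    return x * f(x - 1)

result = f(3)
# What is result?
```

f(3) = 3 * 2 * 2 = 12

Answer: 12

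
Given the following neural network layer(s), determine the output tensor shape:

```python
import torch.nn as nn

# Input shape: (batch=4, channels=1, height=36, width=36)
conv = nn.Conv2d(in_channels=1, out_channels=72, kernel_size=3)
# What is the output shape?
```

Input: (4, 1, 36, 36) -> Output: (4, 72, 34, 34)

Answer: (4, 72, 34, 34)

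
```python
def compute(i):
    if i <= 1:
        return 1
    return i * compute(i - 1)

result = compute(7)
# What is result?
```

compute(7) = 7 * 6 * 5 * 4 * 3 * 2 * 1 = 5040

Answer: 5040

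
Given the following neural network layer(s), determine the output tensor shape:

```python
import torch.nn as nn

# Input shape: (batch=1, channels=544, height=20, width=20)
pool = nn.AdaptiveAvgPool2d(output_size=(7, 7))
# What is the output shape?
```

Input: (1, 544, 20, 20) -> Output: (1, 544, 7, 7)

Answer: (1, 544, 7, 7)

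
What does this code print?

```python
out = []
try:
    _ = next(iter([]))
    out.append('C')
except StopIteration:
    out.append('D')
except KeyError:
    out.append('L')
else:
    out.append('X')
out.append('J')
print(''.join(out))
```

Execution trace: 'D' (except StopIteration) → 'J' (after the try/except). Output: DJ

Answer: DJ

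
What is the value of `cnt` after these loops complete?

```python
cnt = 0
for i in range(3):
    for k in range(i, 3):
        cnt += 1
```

Upper triangle: 3 + 2 + ... + 1
`cnt` takes the values: 0 → 1 → 2 → 3 → 4 → 5 → 6

Answer: 6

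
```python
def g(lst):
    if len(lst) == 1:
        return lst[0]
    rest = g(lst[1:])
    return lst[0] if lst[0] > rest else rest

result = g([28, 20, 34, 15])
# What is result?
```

Recursive max over [28, 20, 34, 15] = 34

Answer: 34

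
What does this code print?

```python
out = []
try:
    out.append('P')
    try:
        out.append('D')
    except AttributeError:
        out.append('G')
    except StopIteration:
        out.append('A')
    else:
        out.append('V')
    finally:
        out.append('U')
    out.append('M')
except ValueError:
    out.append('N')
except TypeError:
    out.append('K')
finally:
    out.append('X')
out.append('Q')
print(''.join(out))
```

Execution trace: 'P' (try body) → 'D' (inner try body, no exception) → 'V' (inner else) → 'U' (inner finally) → 'M' (try body, no exception) → 'X' (finally) → 'Q' (after the try/except). Output: PDVUMXQ

Answer: PDVUMXQ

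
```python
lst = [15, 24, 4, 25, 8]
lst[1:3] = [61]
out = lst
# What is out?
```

Trace:
`lst = [15, 24, 4, 25, 8]` → lst = [15, 24, 4, 25, 8]
`lst[1:3] = [61]` → lst = [15, 61, 25, 8]
`out = lst` → out = [15, 61, 25, 8]
So out = [15, 61, 25, 8]

Answer: [15, 61, 25, 8]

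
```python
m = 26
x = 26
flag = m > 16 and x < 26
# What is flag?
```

Trace:
`m = 26` → m = 26
`x = 26` → x = 26
`flag = m > 16 and x < 26` → flag = False
So flag = False

Answer: False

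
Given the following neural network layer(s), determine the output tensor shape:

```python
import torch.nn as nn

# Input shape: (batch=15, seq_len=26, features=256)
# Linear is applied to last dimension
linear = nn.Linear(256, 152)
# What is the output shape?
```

Input: (15, 26, 256) -> Output: (15, 26, 152)

Answer: (15, 26, 152)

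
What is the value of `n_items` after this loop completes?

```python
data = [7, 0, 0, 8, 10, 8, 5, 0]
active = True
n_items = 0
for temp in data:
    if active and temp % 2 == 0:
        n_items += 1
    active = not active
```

Count even values at even positions
`n_items` takes the values: 0 → 1 → 2

Answer: 2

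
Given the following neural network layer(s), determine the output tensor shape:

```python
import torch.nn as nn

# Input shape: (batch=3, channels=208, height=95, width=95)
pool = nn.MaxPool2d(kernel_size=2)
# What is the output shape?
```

Input: (3, 208, 95, 95) -> Output: (3, 208, 47, 47)

Answer: (3, 208, 47, 47)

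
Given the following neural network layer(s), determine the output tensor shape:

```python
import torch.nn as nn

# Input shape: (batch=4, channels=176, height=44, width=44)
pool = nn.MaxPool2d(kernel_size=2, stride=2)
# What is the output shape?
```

Input: (4, 176, 44, 44) -> Output: (4, 176, 22, 22)

Answer: (4, 176, 22, 22)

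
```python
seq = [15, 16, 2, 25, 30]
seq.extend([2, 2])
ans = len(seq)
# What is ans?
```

Trace:
`seq = [15, 16, 2, 25, 30]` → seq = [15, 16, 2, 25, 30]
`seq.extend([2, 2])` → seq = [15, 16, 2, 25, 30, 2, 2]
`ans = len(seq)` → ans = 7
So ans = 7

Answer: 7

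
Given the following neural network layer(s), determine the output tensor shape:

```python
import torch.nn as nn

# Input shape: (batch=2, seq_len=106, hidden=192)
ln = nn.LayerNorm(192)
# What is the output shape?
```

Input: (2, 106, 192) -> Output: (2, 106, 192)

Answer: (2, 106, 192)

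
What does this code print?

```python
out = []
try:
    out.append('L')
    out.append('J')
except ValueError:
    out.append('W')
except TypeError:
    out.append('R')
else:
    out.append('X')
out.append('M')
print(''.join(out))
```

Execution trace: 'L' (try body) → 'J' (try body, no exception) → 'X' (else) → 'M' (after the try/except). Output: LJXM

Answer: LJXM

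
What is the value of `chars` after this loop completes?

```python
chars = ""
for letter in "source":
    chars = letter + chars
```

Reverse 'source'
`chars` takes the values: "" → "s" → "os" → "uos" → "ruos" → "cruos" → "ecruos"

Answer: "ecruos"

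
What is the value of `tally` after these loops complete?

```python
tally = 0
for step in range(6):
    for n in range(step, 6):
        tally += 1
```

Upper triangle: 6 + 5 + ... + 1
`tally` takes the values: 0 → 1 → 2 → 3 → 4 → 5 → 6 → 7 → 8 → 9 → 10 → 11 → 12 → 13 → 14 → 15 → 16 → 17 → 18 → 19 → 20 → 21

Answer: 21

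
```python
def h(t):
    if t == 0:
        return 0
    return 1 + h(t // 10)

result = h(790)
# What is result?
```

Count of digits of 790: 3

Answer: 3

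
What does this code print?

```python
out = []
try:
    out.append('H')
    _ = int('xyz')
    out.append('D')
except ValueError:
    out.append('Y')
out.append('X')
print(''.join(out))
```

Execution trace: 'H' (try body) → 'Y' (except ValueError) → 'X' (after the try/except). Output: HYX

Answer: HYX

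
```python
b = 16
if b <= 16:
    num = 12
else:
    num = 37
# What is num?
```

Trace:
`b = 16` → b = 16
`if b <= 16: ...` → b <= 16 is True → num = 12
So num = 12

Answer: 12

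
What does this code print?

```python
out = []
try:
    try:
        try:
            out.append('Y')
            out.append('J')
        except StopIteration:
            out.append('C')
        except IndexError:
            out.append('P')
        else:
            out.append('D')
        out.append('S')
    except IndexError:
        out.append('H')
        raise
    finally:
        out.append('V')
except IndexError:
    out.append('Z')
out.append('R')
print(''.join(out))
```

Execution trace: 'Y' (inner try body) → 'J' (inner try body, no exception) → 'D' (inner else) → 'S' (try body, no exception) → 'V' (finally) → 'R' (after the try/except). Output: YJDSVR

Answer: YJDSVR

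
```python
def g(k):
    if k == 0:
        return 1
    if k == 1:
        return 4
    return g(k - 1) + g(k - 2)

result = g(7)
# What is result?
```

Build up from base cases: g(0)=1, g(1)=4, g(2)=5, g(3)=9, g(4)=14, g(5)=23, g(6)=37, ..., g(7)=60

Answer: 60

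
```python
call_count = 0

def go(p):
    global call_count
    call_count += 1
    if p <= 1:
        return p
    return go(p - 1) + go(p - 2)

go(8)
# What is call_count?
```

Calls(p) = 1 + Calls(p-1) + Calls(p-2); Calls(0)=Calls(1)=1. For p=8 this gives 67.

Answer: 67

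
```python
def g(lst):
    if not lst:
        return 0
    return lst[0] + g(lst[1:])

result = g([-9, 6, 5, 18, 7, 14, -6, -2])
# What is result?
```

(-9) + 6 + 5 + 18 + 7 + 14 + (-6) + (-2) + 0 = 33

Answer: 33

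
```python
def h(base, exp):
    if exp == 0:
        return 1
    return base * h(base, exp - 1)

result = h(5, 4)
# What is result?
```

h(5, 4) = 5 * 5 * 5 * 5 = 625

Answer: 625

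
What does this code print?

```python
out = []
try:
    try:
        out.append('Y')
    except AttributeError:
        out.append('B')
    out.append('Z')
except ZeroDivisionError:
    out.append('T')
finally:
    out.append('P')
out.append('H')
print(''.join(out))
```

Execution trace: 'Y' (inner try body, no exception) → 'Z' (try body, no exception) → 'P' (finally) → 'H' (after the try/except). Output: YZPH

Answer: YZPH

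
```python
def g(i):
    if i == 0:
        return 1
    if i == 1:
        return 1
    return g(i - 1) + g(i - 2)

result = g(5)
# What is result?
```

Build up from base cases: g(0)=1, g(1)=1, g(2)=2, g(3)=3, g(4)=5, g(5)=8

Answer: 8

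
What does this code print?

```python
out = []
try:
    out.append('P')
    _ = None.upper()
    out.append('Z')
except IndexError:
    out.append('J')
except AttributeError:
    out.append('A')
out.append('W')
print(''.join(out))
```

Execution trace: 'P' (try body) → 'A' (except AttributeError) → 'W' (after the try/except). Output: PAW

Answer: PAW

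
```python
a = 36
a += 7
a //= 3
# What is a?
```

Trace:
`a = 36` → a = 36
`a += 7` → a = 43
`a //= 3` → a = 14
So a = 14

Answer: 14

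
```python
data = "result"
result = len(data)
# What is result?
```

Trace:
`data = "result"` → data = 'result'
`result = len(data)` → result = 6
So result = 6

Answer: 6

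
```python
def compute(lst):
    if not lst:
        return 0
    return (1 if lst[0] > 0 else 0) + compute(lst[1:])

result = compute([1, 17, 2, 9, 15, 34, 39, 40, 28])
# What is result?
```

Count of positive elements in [1, 17, 2, 9, 15, 34, 39, 40, 28] = 9

Answer: 9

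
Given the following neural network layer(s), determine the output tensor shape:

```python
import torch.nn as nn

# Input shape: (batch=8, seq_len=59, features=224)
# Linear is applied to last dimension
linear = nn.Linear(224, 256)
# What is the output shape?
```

Input: (8, 59, 224) -> Output: (8, 59, 256)

Answer: (8, 59, 256)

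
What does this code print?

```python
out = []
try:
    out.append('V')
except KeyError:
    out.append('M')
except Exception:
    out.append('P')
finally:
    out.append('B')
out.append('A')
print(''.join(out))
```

Execution trace: 'V' (try body, no exception) → 'B' (finally) → 'A' (after the try/except). Output: VBA

Answer: VBA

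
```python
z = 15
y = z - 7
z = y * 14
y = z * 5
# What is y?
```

Trace:
`z = 15` → z = 15
`y = z - 7` → y = 8
`z = y * 14` → z = 112
`y = z * 5` → y = 560
So y = 560

Answer: 560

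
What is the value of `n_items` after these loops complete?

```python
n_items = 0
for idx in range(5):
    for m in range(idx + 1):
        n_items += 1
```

Triangle: 1 + 2 + ... + 5
`n_items` takes the values: 0 → 1 → 2 → 3 → 4 → 5 → 6 → 7 → 8 → 9 → 10 → 11 → 12 → 13 → 14 → 15

Answer: 15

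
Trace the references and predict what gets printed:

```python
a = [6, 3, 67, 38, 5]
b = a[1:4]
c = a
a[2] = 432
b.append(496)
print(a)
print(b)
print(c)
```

Key concept: slice vs alias.
Step by step:
`a = [6, 3, 67, 38, 5]` → a = [6, 3, 67, 38, 5]
`b = a[1:4]` → b = [3, 67, 38]
`c = a` → c = [6, 3, 67, 38, 5] (same object as a)
`a[2] = 432` → a = [6, 3, 432, 38, 5] (same object as c); c = [6, 3, 432, 38, 5] (same object as a)
`b.append(496)` → b = [3, 67, 38, 496]
`print(a)` → prints [6, 3, 432, 38, 5]
`print(b)` → prints [3, 67, 38, 496]
`print(c)` → prints [6, 3, 432, 38, 5]

Answer:
[6, 3, 432, 38, 5]
[3, 67, 38, 496]
[6, 3, 432, 38, 5]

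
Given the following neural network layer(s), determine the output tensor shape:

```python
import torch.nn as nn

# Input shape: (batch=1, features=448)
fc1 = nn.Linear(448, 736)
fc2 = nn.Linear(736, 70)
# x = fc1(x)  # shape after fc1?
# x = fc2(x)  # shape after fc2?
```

Input: (1, 448) -> after fc1: (1, 736) -> Output: (1, 70)

Answer: (1, 70)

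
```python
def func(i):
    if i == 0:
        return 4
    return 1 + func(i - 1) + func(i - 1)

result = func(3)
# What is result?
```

func(i) = 1 + 2·func(i-1), func(0)=4. Closed form: (4+1)·2^3 - 1 = 39.

Answer: 39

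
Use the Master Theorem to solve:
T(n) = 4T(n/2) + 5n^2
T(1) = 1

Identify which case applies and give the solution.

a=4, b=2, f(n)=5n^2. log_2(4) = 2. Since c=2 = 2, Case 2 applies: T(n) = Θ(n^log_b(a) · log n) = O(n^2 log n).

Answer: O(n^2 log n) - Case 2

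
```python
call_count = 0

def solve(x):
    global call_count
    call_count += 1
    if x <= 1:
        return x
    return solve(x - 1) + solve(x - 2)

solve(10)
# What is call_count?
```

Calls(x) = 1 + Calls(x-1) + Calls(x-2); Calls(0)=Calls(1)=1. For x=10 this gives 177.

Answer: 177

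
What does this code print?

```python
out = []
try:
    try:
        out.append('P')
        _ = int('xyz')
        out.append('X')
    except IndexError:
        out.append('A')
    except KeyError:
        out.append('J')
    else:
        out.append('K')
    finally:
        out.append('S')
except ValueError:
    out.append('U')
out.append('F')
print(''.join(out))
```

Execution trace: 'P' (try body) → 'S' (finally) → 'U' (outer except ValueError) → 'F' (after the try/except). Output: PSUF

Answer: PSUF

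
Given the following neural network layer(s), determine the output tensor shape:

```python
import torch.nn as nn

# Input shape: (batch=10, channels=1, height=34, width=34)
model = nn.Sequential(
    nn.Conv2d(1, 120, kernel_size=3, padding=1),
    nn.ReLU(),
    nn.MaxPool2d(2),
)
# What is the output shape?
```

Input: (10, 1, 34, 34) -> after Conv2d: (10, 120, 34, 34) -> after ReLU: (10, 120, 34, 34) -> Output: (10, 120, 17, 17)

Answer: (10, 120, 17, 17)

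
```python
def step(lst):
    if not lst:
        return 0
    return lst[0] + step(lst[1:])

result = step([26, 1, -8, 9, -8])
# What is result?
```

26 + 1 + (-8) + 9 + (-8) + 0 = 20

Answer: 20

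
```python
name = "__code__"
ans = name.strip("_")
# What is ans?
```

Trace:
`name = "__code__"` → name = '__code__'
`ans = name.strip("_")` → ans = 'code'
So ans = 'code'

Answer: 'code'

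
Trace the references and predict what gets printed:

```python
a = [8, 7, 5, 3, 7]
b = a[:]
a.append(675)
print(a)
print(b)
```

Key concept: slice [:] creates copy.
Step by step:
`a = [8, 7, 5, 3, 7]` → a = [8, 7, 5, 3, 7]
`b = a[:]` → b = [8, 7, 5, 3, 7]
`a.append(675)` → a = [8, 7, 5, 3, 7, 675]
`print(a)` → prints [8, 7, 5, 3, 7, 675]
`print(b)` → prints [8, 7, 5, 3, 7]

Answer:
[8, 7, 5, 3, 7, 675]
[8, 7, 5, 3, 7]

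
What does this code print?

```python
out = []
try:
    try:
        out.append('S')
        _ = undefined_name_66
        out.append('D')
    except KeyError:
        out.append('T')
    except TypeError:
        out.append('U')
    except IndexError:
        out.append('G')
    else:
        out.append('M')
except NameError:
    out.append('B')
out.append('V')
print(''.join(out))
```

Execution trace: 'S' (try body) → 'B' (outer except NameError) → 'V' (after the try/except). Output: SBV

Answer: SBV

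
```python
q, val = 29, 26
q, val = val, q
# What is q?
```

Trace:
`q, val = 29, 26` → q = 29; val = 26
`q, val = val, q` → q = 26; val = 29
So q = 26

Answer: 26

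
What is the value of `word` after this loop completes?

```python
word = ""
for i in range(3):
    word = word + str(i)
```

Concatenate digits 0 to 2
`word` takes the values: "" → "0" → "01" → "012"

Answer: "012"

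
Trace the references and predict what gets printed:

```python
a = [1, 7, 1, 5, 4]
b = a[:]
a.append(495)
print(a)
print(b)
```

Key concept: slice [:] creates copy.
Step by step:
`a = [1, 7, 1, 5, 4]` → a = [1, 7, 1, 5, 4]
`b = a[:]` → b = [1, 7, 1, 5, 4]
`a.append(495)` → a = [1, 7, 1, 5, 4, 495]
`print(a)` → prints [1, 7, 1, 5, 4, 495]
`print(b)` → prints [1, 7, 1, 5, 4]

Answer:
[1, 7, 1, 5, 4, 495]
[1, 7, 1, 5, 4]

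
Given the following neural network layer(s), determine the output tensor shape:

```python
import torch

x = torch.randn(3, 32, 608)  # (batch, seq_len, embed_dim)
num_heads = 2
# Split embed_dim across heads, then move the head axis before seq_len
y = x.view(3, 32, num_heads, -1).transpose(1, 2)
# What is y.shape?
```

Input: (3, 32, 608) -> head_dim = 608 // 2 = 304; after view: (3, 32, 2, 304) -> after transpose(1, 2): (3, 2, 32, 304) -> Output: (3, 2, 32, 304)

Answer: (3, 2, 32, 304)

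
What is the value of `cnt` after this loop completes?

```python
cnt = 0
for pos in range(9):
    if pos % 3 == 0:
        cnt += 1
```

Count numbers divisible by 3 in range(9)
`cnt` takes the values: 0 → 1 → 2 → 3

Answer: 3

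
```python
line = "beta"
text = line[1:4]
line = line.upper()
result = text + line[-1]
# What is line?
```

Trace:
`line = "beta"` → line = 'beta'
`text = line[1:4]` → text = 'eta'
`line = line.upper()` → line = 'BETA'
`result = text + line[-1]` → result = 'etaA'
So line = 'BETA'

Answer: 'BETA'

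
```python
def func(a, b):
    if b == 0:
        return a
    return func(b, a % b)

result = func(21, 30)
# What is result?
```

func(21, 30) -> func(30, 21) -> func(21, 9) -> func(9, 3) -> func(3, 0) -> 3

Answer: 3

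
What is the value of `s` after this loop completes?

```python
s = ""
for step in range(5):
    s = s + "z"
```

Repeat 'z' 5 times
`s` takes the values: "" → "z" → "zz" → "zzz" → "zzzz" → "zzzzz"

Answer: "zzzzz"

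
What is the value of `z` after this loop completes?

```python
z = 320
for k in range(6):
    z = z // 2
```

Halve 6 times: 320 // 2^6 = 5
`z` takes the values: 320 → 160 → 80 → 40 → 20 → 10 → 5

Answer: 5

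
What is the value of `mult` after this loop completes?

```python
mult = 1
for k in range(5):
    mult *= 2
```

2^5 = 32
`mult` takes the values: 1 → 2 → 4 → 8 → 16 → 32

Answer: 32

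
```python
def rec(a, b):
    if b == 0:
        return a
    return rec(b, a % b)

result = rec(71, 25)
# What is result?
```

rec(71, 25) -> rec(25, 21) -> rec(21, 4) -> rec(4, 1) -> rec(1, 0) -> 1

Answer: 1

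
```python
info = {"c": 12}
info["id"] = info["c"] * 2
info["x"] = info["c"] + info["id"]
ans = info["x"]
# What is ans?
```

Trace:
`info = {"c": 12}` → info = {'c': 12}
`info["id"] = info["c"] * 2` → info = {'c': 12, 'id': 24}
`info["x"] = info["c"] + info["id"]` → info = {'c': 12, 'id': 24, 'x': 36}
`ans = info["x"]` → ans = 36
So ans = 36

Answer: 36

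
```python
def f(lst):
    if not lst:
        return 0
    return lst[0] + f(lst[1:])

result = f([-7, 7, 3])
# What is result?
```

(-7) + 7 + 3 + 0 = 3

Answer: 3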